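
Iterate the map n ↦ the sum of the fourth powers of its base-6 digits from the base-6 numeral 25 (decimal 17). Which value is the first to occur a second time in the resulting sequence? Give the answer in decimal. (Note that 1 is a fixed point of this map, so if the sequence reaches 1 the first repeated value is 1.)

17 = (2,5)_6 → 2⁴ + 5⁴ = 16 + 625 = 641
641 = (2,5,4,5)_6 → 2⁴ + 5⁴ + 4⁴ + 5⁴ = 16 + 625 + 256 + 625 = 1522
1522 = (1,1,0,1,4)_6 → 1⁴ + 1⁴ + 0⁴ + 1⁴ + 4⁴ = 1 + 1 + 0 + 1 + 256 = 259
259 = (1,1,1,1)_6 → 1⁴ + 1⁴ + 1⁴ + 1⁴ = 1 + 1 + 1 + 1 = 4
4 = (4)_6 → 4⁴ = 256
256 = (1,1,0,4)_6 → 1⁴ + 1⁴ + 0⁴ + 4⁴ = 1 + 1 + 0 + 256 = 258
258 = (1,1,1,0)_6 → 1⁴ + 1⁴ + 1⁴ + 0⁴ = 1 + 1 + 1 + 0 = 3
3 = (3)_6 → 3⁴ = 81
81 = (2,1,3)_6 → 2⁴ + 1⁴ + 3⁴ = 16 + 1 + 81 = 98
98 = (2,4,2)_6 → 2⁴ + 4⁴ + 2⁴ = 16 + 256 + 16 = 288
288 = (1,2,0,0)_6 → 1⁴ + 2⁴ + 0⁴ + 0⁴ = 1 + 16 + 0 + 0 = 17  — 17 already appeared earlier.

17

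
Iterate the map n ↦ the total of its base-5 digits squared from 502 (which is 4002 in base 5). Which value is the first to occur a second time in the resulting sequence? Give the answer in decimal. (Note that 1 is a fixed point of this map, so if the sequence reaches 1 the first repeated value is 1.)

16

502 = (4,0,0,2)_5 → 4² + 0² + 0² + 2² = 20
20 = (4,0)_5 → 4² + 0² = 16
16 = (3,1)_5 → 3² + 1² = 10
10 = (2,0)_5 → 2² + 0² = 4
4 = (4)_5 → 4² = 16  — 16 already appeared earlier.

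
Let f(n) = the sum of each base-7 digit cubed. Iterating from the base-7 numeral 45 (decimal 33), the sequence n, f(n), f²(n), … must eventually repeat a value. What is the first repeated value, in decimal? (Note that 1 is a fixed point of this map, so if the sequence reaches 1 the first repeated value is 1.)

33 = (4,5)_7 → 4³ + 5³ = 64 + 125 = 189
189 = (3,6,0)_7 → 3³ + 6³ + 0³ = 27 + 216 + 0 = 243
243 = (4,6,5)_7 → 4³ + 6³ + 5³ = 64 + 216 + 125 = 405
405 = (1,1,1,6)_7 → 1³ + 1³ + 1³ + 6³ = 1 + 1 + 1 + 216 = 219
219 = (4,3,2)_7 → 4³ + 3³ + 2³ = 64 + 27 + 8 = 99
99 = (2,0,1)_7 → 2³ + 0³ + 1³ = 8 + 0 + 1 = 9
9 = (1,2)_7 → 1³ + 2³ = 1 + 8 = 9  — 9 already appeared earlier.

9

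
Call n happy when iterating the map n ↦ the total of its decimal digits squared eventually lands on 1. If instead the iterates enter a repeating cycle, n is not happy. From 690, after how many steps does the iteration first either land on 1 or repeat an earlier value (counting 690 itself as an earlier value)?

690 → 117
117 → 51
51 → 26
26 → 40
40 → 16
16 → 37
37 → 58
58 → 89
89 → 145
145 → 42
42 → 20
20 → 4
4 → 16  — 16 repeats.
That took 13 steps.

13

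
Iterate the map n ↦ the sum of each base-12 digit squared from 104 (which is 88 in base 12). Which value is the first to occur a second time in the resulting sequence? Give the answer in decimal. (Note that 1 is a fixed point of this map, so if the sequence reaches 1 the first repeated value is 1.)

104

104 = (8,8)_12 → 8² + 8² = 64 + 64 = 128
128 = (10,8)_12 → 10² + 8² = 100 + 64 = 164
164 = (1,1,8)_12 → 1² + 1² + 8² = 1 + 1 + 64 = 66
66 = (5,6)_12 → 5² + 6² = 25 + 36 = 61
61 = (5,1)_12 → 5² + 1² = 25 + 1 = 26
26 = (2,2)_12 → 2² + 2² = 4 + 4 = 8
8 = (8)_12 → 8² = 64
64 = (5,4)_12 → 5² + 4² = 25 + 16 = 41
41 = (3,5)_12 → 3² + 5² = 9 + 25 = 34
34 = (2,10)_12 → 2² + 10² = 4 + 100 = 104  — 104 already appeared earlier.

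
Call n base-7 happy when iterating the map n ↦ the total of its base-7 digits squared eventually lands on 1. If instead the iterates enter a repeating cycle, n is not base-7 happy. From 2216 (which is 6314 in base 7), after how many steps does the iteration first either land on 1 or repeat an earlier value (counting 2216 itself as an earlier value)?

6

2216 = (6,3,1,4)_7 → 6² + 3² + 1² + 4² = 36 + 9 + 1 + 16 = 62
62 = (1,1,6)_7 → 1² + 1² + 6² = 1 + 1 + 36 = 38
38 = (5,3)_7 → 5² + 3² = 25 + 9 = 34
34 = (4,6)_7 → 4² + 6² = 16 + 36 = 52
52 = (1,0,3)_7 → 1² + 0² + 3² = 1 + 0 + 9 = 10
10 = (1,3)_7 → 1² + 3² = 1 + 9 = 10  — 10 repeats.
That took 6 steps.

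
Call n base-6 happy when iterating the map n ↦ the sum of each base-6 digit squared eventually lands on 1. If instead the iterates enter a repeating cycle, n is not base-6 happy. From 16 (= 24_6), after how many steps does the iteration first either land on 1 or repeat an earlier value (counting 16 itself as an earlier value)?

16 = (2,4)_6 → 2² + 4² = 20
20 = (3,2)_6 → 3² + 2² = 13
13 = (2,1)_6 → 2² + 1² = 5
5 = (5)_6 → 5² = 25
25 = (4,1)_6 → 4² + 1² = 17
17 = (2,5)_6 → 2² + 5² = 29
29 = (4,5)_6 → 4² + 5² = 41
41 = (1,0,5)_6 → 1² + 0² + 5² = 26
26 = (4,2)_6 → 4² + 2² = 20  — 20 repeats.
That took 9 steps.

9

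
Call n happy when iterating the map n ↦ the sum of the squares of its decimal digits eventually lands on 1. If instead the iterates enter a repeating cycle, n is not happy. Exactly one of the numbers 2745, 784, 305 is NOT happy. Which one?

305

2745: 2745 → 94 → 97 → 130 → 10 → 1  — reaches 1 (happy)
784: 784 → 129 → 86 → 100 → 1  — reaches 1 (happy)
305: 305 → 34 → 25 → 29 → 85 → 89 → 145 → 42 → 20 → 4 → 16 → 37 → 58 → 89  — repeats 89 (not happy)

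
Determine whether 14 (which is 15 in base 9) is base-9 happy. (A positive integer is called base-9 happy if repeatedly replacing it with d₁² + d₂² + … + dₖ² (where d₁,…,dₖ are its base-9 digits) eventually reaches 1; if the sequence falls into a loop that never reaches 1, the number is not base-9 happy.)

not base-9 happy

14 = (1,5)_9 → 1² + 5² = 1 + 25 = 26
26 = (2,8)_9 → 2² + 8² = 4 + 64 = 68
68 = (7,5)_9 → 7² + 5² = 49 + 25 = 74
74 = (8,2)_9 → 8² + 2² = 64 + 4 = 68  — 68 already seen; the sequence cycles without reaching 1.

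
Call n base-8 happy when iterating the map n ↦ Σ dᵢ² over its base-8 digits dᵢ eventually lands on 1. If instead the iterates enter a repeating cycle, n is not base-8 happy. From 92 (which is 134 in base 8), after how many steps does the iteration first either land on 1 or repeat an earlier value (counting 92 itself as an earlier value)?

92 = (1,3,4)_8 → 26
26 = (3,2)_8 → 13
13 = (1,5)_8 → 26  — 26 repeats.
That took 3 steps.

3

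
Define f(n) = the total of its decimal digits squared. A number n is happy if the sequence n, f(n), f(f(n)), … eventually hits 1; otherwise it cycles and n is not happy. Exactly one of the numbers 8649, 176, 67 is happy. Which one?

8649: 8649 → 197 → 131 → 11 → 2 → 4 → 16 → 37 → 58 → 89 → 145 → 42 → 20 → 4  — repeats 4 (not happy)
176: 176 → 86 → 100 → 1  — reaches 1 (happy)
67: 67 → 85 → 89 → 145 → 42 → 20 → 4 → 16 → 37 → 58 → 89  — repeats 89 (not happy)

176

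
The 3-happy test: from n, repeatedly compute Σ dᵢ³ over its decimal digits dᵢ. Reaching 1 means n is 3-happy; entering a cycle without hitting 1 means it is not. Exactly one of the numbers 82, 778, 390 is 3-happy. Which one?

778

82: 82 → 520 → 133 → 55 → 250 → 133  — repeats 133 (not 3-happy)
778: 778 → 1198 → 1243 → 100 → 1  — reaches 1 (3-happy)
390: 390 → 756 → 684 → 792 → 1080 → 513 → 153 → 153  — repeats 153 (not 3-happy)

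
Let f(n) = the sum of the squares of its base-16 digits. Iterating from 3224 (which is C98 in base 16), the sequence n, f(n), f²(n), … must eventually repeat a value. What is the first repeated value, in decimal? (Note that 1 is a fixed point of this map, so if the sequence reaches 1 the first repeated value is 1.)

1

3224 = (12,9,8)_16 → 12² + 9² + 8² = 289
289 = (1,2,1)_16 → 1² + 2² + 1² = 6
6 = (6)_16 → 6² = 36
36 = (2,4)_16 → 2² + 4² = 20
20 = (1,4)_16 → 1² + 4² = 17
17 = (1,1)_16 → 1² + 1² = 2
2 = (2)_16 → 2² = 4
4 = (4)_16 → 4² = 16
16 = (1,0)_16 → 1² + 0² = 1  — reached the fixed point 1.
1 → 1, so 1 is the first repeated value.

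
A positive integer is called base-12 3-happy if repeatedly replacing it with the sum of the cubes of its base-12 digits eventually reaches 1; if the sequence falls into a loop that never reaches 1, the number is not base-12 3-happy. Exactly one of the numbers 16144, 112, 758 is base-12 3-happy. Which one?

758

16144: 16144 → 858 → 1672 → 1738 → 1001 → 1672  — repeats 1672 (not base-12 3-happy)
112: 112 → 793 → 342 → 288 → 8 → 512 → 755 → 1464 → 1008 → 343 → 415 → 1351 → 1136 → 1855 → 1344 → 793  — repeats 793 (not base-12 3-happy)
758: 758 → 160 → 66 → 341 → 197 → 190 → 1028 → 856 → 1520 → 1728 → 1  — reaches 1 (base-12 3-happy)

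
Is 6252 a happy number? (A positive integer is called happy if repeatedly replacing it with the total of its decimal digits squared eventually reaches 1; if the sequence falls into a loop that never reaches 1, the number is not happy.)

6252 → 6² + 2² + 5² + 2² = 36 + 4 + 25 + 4 = 69
69 → 6² + 9² = 36 + 81 = 117
117 → 1² + 1² + 7² = 1 + 1 + 49 = 51
51 → 5² + 1² = 25 + 1 = 26
26 → 2² + 6² = 4 + 36 = 40
40 → 4² + 0² = 16 + 0 = 16
16 → 1² + 6² = 1 + 36 = 37
37 → 3² + 7² = 9 + 49 = 58
58 → 5² + 8² = 25 + 64 = 89
89 → 8² + 9² = 64 + 81 = 145
145 → 1² + 4² + 5² = 1 + 16 + 25 = 42
42 → 4² + 2² = 16 + 4 = 20
20 → 2² + 0² = 4 + 0 = 4
4 → 4² = 16  — 16 already seen; the sequence cycles without reaching 1.

not happy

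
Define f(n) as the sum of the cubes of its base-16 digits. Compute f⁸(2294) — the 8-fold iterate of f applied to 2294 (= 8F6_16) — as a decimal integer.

65

2294 = (8,15,6)_16 → 8³ + 15³ + 6³ = 512 + 3375 + 216 = 4103
4103 = (1,0,0,7)_16 → 1³ + 0³ + 0³ + 7³ = 1 + 0 + 0 + 343 = 344
344 = (1,5,8)_16 → 1³ + 5³ + 8³ = 1 + 125 + 512 = 638
638 = (2,7,14)_16 → 2³ + 7³ + 14³ = 8 + 343 + 2744 = 3095
3095 = (12,1,7)_16 → 12³ + 1³ + 7³ = 1728 + 1 + 343 = 2072
2072 = (8,1,8)_16 → 8³ + 1³ + 8³ = 512 + 1 + 512 = 1025
1025 = (4,0,1)_16 → 4³ + 0³ + 1³ = 64 + 0 + 1 = 65
65 = (4,1)_16 → 4³ + 1³ = 64 + 1 = 65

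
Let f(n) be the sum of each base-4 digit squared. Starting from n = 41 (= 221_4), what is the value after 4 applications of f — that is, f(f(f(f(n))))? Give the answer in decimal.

41 = (2,2,1)_4 → 2² + 2² + 1² = 4 + 4 + 1 = 9
9 = (2,1)_4 → 2² + 1² = 4 + 1 = 5
5 = (1,1)_4 → 1² + 1² = 1 + 1 = 2
2 = (2)_4 → 2² = 4

4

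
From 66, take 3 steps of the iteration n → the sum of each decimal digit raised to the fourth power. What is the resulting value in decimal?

66 → 6⁴ + 6⁴ = 2592
2592 → 2⁴ + 5⁴ + 9⁴ + 2⁴ = 7218
7218 → 7⁴ + 2⁴ + 1⁴ + 8⁴ = 6514

6514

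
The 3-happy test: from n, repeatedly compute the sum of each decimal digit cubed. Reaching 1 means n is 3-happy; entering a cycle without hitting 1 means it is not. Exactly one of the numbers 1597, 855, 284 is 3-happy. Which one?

1597

1597: 1597 → 1198 → 1243 → 100 → 1  — reaches 1 (3-happy)
855: 855 → 762 → 567 → 684 → 792 → 1080 → 513 → 153 → 153  — repeats 153 (not 3-happy)
284: 284 → 584 → 701 → 344 → 155 → 251 → 134 → 92 → 737 → 713 → 371 → 371  — repeats 371 (not 3-happy)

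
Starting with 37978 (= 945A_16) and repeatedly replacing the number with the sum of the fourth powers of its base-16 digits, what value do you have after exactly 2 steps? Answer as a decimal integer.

37978 = (9,4,5,10)_16 → 9⁴ + 4⁴ + 5⁴ + 10⁴ = 6561 + 256 + 625 + 10000 = 17442
17442 = (4,4,2,2)_16 → 4⁴ + 4⁴ + 2⁴ + 2⁴ = 256 + 256 + 16 + 16 = 544

544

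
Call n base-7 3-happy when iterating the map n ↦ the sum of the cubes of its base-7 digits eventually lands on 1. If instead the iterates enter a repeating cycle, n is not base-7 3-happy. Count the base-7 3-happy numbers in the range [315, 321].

1

315: 315 → 243 → 405 → 219 → 99 → 9 → 9  (repeats 9)
316: 316 → 244 → 496 → 244  (repeats 244)
317: 317 → 251 → 341 → 557 → 137 → 197 → 65 → 17 → 35 → 125 → 251  (repeats 251)
318: 318 → 270 → 216 → 288 → 342 → 648 → 282 → 258 → 342  (repeats 342)
319: 319 → 307 → 433 → 343 → 1  (reaches 1)
320: 320 → 368 → 92 → 218 → 92  (repeats 92)
321: 321 → 459 → 81 → 129 → 99 → 9 → 9  (repeats 9)
base-7 3-happy: 319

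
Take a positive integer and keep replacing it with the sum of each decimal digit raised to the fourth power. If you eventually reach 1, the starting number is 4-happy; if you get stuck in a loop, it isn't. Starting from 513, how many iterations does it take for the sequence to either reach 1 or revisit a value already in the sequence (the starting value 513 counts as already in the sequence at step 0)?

14

513 → 5⁴ + 1⁴ + 3⁴ = 625 + 1 + 81 = 707
707 → 7⁴ + 0⁴ + 7⁴ = 2401 + 0 + 2401 = 4802
4802 → 4⁴ + 8⁴ + 0⁴ + 2⁴ = 256 + 4096 + 0 + 16 = 4368
4368 → 4⁴ + 3⁴ + 6⁴ + 8⁴ = 256 + 81 + 1296 + 4096 = 5729
5729 → 5⁴ + 7⁴ + 2⁴ + 9⁴ = 625 + 2401 + 16 + 6561 = 9603
9603 → 9⁴ + 6⁴ + 0⁴ + 3⁴ = 6561 + 1296 + 0 + 81 = 7938
7938 → 7⁴ + 9⁴ + 3⁴ + 8⁴ = 2401 + 6561 + 81 + 4096 = 13139
13139 → 1⁴ + 3⁴ + 1⁴ + 3⁴ + 9⁴ = 1 + 81 + 1 + 81 + 6561 = 6725
6725 → 6⁴ + 7⁴ + 2⁴ + 5⁴ = 1296 + 2401 + 16 + 625 = 4338
4338 → 4⁴ + 3⁴ + 3⁴ + 8⁴ = 256 + 81 + 81 + 4096 = 4514
4514 → 4⁴ + 5⁴ + 1⁴ + 4⁴ = 256 + 625 + 1 + 256 = 1138
1138 → 1⁴ + 1⁴ + 3⁴ + 8⁴ = 1 + 1 + 81 + 4096 = 4179
4179 → 4⁴ + 1⁴ + 7⁴ + 9⁴ = 256 + 1 + 2401 + 6561 = 9219
9219 → 9⁴ + 2⁴ + 1⁴ + 9⁴ = 6561 + 16 + 1 + 6561 = 13139  — 13139 repeats.
That took 14 steps.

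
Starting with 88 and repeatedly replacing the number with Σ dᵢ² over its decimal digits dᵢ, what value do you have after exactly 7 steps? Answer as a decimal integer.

16

88 → 8² + 8² = 64 + 64 = 128
128 → 1² + 2² + 8² = 1 + 4 + 64 = 69
69 → 6² + 9² = 36 + 81 = 117
117 → 1² + 1² + 7² = 1 + 1 + 49 = 51
51 → 5² + 1² = 25 + 1 = 26
26 → 2² + 6² = 4 + 36 = 40
40 → 4² + 0² = 16 + 0 = 16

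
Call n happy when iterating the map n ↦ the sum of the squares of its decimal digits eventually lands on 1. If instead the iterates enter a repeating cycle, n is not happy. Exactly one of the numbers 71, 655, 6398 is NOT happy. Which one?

71: 71 → 50 → 25 → 29 → 85 → 89 → 145 → 42 → 20 → 4 → 16 → 37 → 58 → 89  — repeats 89 (not happy)
655: 655 → 86 → 100 → 1  — reaches 1 (happy)
6398: 6398 → 190 → 82 → 68 → 100 → 1  — reaches 1 (happy)

71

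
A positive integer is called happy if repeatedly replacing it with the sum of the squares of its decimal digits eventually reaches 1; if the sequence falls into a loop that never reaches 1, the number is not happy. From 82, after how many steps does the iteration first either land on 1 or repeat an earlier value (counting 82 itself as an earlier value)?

3

82 → 8² + 2² = 68
68 → 6² + 8² = 100
100 → 1² + 0² + 0² = 1  — reached 1.
That took 3 steps.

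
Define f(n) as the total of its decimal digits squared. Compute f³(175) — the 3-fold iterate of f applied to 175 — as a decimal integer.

175 → 1² + 7² + 5² = 75
75 → 7² + 5² = 74
74 → 7² + 4² = 65

65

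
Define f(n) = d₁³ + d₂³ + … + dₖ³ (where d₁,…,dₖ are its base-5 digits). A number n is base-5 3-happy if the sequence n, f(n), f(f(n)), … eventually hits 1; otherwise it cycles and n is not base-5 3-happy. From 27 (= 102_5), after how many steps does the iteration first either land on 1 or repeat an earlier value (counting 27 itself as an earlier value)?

4

27 = (1,0,2)_5 → 1³ + 0³ + 2³ = 1 + 0 + 8 = 9
9 = (1,4)_5 → 1³ + 4³ = 1 + 64 = 65
65 = (2,3,0)_5 → 2³ + 3³ + 0³ = 8 + 27 + 0 = 35
35 = (1,2,0)_5 → 1³ + 2³ + 0³ = 1 + 8 + 0 = 9  — 9 repeats.
That took 4 steps.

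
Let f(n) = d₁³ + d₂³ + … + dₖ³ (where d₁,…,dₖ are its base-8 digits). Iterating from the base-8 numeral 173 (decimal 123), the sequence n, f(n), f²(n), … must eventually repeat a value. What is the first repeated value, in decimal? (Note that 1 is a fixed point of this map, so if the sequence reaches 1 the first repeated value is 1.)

123 = (1,7,3)_8 → 1³ + 7³ + 3³ = 371
371 = (5,6,3)_8 → 5³ + 6³ + 3³ = 368
368 = (5,6,0)_8 → 5³ + 6³ + 0³ = 341
341 = (5,2,5)_8 → 5³ + 2³ + 5³ = 258
258 = (4,0,2)_8 → 4³ + 0³ + 2³ = 72
72 = (1,1,0)_8 → 1³ + 1³ + 0³ = 2
2 = (2)_8 → 2³ = 8
8 = (1,0)_8 → 1³ + 0³ = 1  — reached the fixed point 1.
1 → 1, so 1 is the first repeated value.

1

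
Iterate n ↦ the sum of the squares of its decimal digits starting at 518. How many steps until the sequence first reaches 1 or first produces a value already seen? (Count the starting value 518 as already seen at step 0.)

13

518 → 5² + 1² + 8² = 25 + 1 + 64 = 90
90 → 9² + 0² = 81 + 0 = 81
81 → 8² + 1² = 64 + 1 = 65
65 → 6² + 5² = 36 + 25 = 61
61 → 6² + 1² = 36 + 1 = 37
37 → 3² + 7² = 9 + 49 = 58
58 → 5² + 8² = 25 + 64 = 89
89 → 8² + 9² = 64 + 81 = 145
145 → 1² + 4² + 5² = 1 + 16 + 25 = 42
42 → 4² + 2² = 16 + 4 = 20
20 → 2² + 0² = 4 + 0 = 4
4 → 4² = 16
16 → 1² + 6² = 1 + 36 = 37  — 37 repeats.
That took 13 steps.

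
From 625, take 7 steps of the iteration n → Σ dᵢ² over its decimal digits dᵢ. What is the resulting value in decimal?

625 → 65
65 → 61
61 → 37
37 → 58
58 → 89
89 → 145
145 → 42

42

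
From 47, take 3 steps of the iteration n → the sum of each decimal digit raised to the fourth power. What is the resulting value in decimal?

4514

47 → 4⁴ + 7⁴ = 2657
2657 → 2⁴ + 6⁴ + 5⁴ + 7⁴ = 4338
4338 → 4⁴ + 3⁴ + 3⁴ + 8⁴ = 4514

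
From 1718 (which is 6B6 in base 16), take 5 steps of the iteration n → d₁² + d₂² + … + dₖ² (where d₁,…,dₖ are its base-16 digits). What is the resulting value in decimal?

1718 = (6,11,6)_16 → 6² + 11² + 6² = 36 + 121 + 36 = 193
193 = (12,1)_16 → 12² + 1² = 144 + 1 = 145
145 = (9,1)_16 → 9² + 1² = 81 + 1 = 82
82 = (5,2)_16 → 5² + 2² = 25 + 4 = 29
29 = (1,13)_16 → 1² + 13² = 1 + 169 = 170

170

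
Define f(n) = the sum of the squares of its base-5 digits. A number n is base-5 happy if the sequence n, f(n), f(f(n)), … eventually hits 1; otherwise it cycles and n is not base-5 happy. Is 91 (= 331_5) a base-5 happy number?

base-5 happy

91 = (3,3,1)_5 → 3² + 3² + 1² = 19
19 = (3,4)_5 → 3² + 4² = 25
25 = (1,0,0)_5 → 1² + 0² + 0² = 1  — reached 1.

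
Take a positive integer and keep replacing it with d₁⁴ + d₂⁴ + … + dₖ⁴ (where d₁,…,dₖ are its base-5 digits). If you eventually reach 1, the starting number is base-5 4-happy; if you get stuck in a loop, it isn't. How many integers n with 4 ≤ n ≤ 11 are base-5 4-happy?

4: 4 → 256 → 18 → 162 → 34 → 258 → 98 → 418 → 244 → 594 → 674 → 514 → 528 → 338 → 194 → 354 → 528  — not base-5 4-happy
5: 5 → 1  — base-5 4-happy
6: 6 → 2 → 16 → 82 → 98 → 418 → 244 → 594 → 674 → 514 → 528 → 338 → 194 → 354 → 528  — not base-5 4-happy
7: 7 → 17 → 97 → 353 → 353  — not base-5 4-happy
8: 8 → 82 → 98 → 418 → 244 → 594 → 674 → 514 → 528 → 338 → 194 → 354 → 528  — not base-5 4-happy
9: 9 → 257 → 33 → 83 → 163 → 99 → 593 → 499 → 849 → 595 → 593  — not base-5 4-happy
10: 10 → 16 → 82 → 98 → 418 → 244 → 594 → 674 → 514 → 528 → 338 → 194 → 354 → 528  — not base-5 4-happy
11: 11 → 17 → 97 → 353 → 353  — not base-5 4-happy
base-5 4-happy: 5

1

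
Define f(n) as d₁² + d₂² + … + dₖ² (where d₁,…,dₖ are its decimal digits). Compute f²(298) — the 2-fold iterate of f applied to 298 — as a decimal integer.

298 → 149
149 → 98

98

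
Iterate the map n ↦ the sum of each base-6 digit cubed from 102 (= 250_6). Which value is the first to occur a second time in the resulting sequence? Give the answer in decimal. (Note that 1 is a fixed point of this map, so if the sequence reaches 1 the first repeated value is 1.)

102 = (2,5,0)_6 → 133
133 = (3,4,1)_6 → 92
92 = (2,3,2)_6 → 43
43 = (1,1,1)_6 → 3
3 = (3)_6 → 27
27 = (4,3)_6 → 91
91 = (2,3,1)_6 → 36
36 = (1,0,0)_6 → 1  — reached the fixed point 1.
1 → 1, so 1 is the first repeated value.

1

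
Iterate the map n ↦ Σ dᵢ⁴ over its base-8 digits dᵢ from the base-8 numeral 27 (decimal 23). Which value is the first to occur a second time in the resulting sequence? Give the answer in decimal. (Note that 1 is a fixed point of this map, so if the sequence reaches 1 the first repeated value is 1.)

1

23 = (2,7)_8 → 2⁴ + 7⁴ = 16 + 2401 = 2417
2417 = (4,5,6,1)_8 → 4⁴ + 5⁴ + 6⁴ + 1⁴ = 256 + 625 + 1296 + 1 = 2178
2178 = (4,2,0,2)_8 → 4⁴ + 2⁴ + 0⁴ + 2⁴ = 256 + 16 + 0 + 16 = 288
288 = (4,4,0)_8 → 4⁴ + 4⁴ + 0⁴ = 256 + 256 + 0 = 512
512 = (1,0,0,0)_8 → 1⁴ + 0⁴ + 0⁴ + 0⁴ = 1 + 0 + 0 + 0 = 1  — reached the fixed point 1.
1 → 1, so 1 is the first repeated value.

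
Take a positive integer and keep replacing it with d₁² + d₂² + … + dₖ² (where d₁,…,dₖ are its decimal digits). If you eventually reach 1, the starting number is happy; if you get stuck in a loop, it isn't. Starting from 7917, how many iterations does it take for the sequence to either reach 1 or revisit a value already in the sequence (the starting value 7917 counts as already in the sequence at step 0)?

12

7917 → 180
180 → 65
65 → 61
61 → 37
37 → 58
58 → 89
89 → 145
145 → 42
42 → 20
20 → 4
4 → 16
16 → 37  — 37 repeats.
That took 12 steps.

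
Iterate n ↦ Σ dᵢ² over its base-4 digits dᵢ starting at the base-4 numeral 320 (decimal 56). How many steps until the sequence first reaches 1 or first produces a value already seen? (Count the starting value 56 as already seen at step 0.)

56 = (3,2,0)_4 → 3² + 2² + 0² = 13
13 = (3,1)_4 → 3² + 1² = 10
10 = (2,2)_4 → 2² + 2² = 8
8 = (2,0)_4 → 2² + 0² = 4
4 = (1,0)_4 → 1² + 0² = 1  — reached 1.
That took 5 steps.

5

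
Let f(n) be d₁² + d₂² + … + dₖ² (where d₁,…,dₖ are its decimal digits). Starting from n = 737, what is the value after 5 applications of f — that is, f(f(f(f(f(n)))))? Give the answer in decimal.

85

737 → 7² + 3² + 7² = 107
107 → 1² + 0² + 7² = 50
50 → 5² + 0² = 25
25 → 2² + 5² = 29
29 → 2² + 9² = 85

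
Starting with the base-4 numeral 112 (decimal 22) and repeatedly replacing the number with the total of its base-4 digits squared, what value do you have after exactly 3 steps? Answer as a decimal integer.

2

22 = (1,1,2)_4 → 1² + 1² + 2² = 6
6 = (1,2)_4 → 1² + 2² = 5
5 = (1,1)_4 → 1² + 1² = 2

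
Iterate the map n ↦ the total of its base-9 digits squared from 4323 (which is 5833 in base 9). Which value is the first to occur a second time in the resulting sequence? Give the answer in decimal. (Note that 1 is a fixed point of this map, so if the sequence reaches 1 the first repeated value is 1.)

4323 = (5,8,3,3)_9 → 5² + 8² + 3² + 3² = 107
107 = (1,2,8)_9 → 1² + 2² + 8² = 69
69 = (7,6)_9 → 7² + 6² = 85
85 = (1,0,4)_9 → 1² + 0² + 4² = 17
17 = (1,8)_9 → 1² + 8² = 65
65 = (7,2)_9 → 7² + 2² = 53
53 = (5,8)_9 → 5² + 8² = 89
89 = (1,0,8)_9 → 1² + 0² + 8² = 65  — 65 already appeared earlier.

65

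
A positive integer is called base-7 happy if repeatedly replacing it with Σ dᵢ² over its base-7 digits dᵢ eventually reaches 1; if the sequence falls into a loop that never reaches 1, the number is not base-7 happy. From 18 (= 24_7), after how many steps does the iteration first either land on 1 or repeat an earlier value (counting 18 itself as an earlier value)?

18 = (2,4)_7 → 2² + 4² = 20
20 = (2,6)_7 → 2² + 6² = 40
40 = (5,5)_7 → 5² + 5² = 50
50 = (1,0,1)_7 → 1² + 0² + 1² = 2
2 = (2)_7 → 2² = 4
4 = (4)_7 → 4² = 16
16 = (2,2)_7 → 2² + 2² = 8
8 = (1,1)_7 → 1² + 1² = 2  — 2 repeats.
That took 8 steps.

8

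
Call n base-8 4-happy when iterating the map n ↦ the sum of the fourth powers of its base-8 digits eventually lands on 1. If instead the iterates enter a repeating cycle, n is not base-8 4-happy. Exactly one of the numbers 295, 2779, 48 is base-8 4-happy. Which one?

295: 295 → 2913 → 1507 → 2754 → 722 → 114 → 1313 → 529 → 18 → 32 → 256 → 256  — repeats 256 (not base-8 4-happy)
2779: 2779 → 868 → 1138 → 1329 → 1569 → 338 → 657 → 34 → 272 → 272  — repeats 272 (not base-8 4-happy)
48: 48 → 1296 → 288 → 512 → 1  — reaches 1 (base-8 4-happy)

48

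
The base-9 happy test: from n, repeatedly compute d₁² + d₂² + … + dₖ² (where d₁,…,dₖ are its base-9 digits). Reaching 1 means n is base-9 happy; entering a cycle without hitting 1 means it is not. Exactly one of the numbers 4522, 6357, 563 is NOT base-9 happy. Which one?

4522: 4522 → 102 → 14 → 26 → 68 → 74 → 68  — repeats 68 (not base-9 happy)
6357: 6357 → 125 → 81 → 1  — reaches 1 (base-9 happy)
563: 563 → 125 → 81 → 1  — reaches 1 (base-9 happy)

4522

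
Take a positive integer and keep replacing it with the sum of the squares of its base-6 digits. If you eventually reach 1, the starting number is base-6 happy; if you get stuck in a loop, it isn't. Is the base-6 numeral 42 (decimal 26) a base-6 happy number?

not base-6 happy

26 = (4,2)_6 → 20
20 = (3,2)_6 → 13
13 = (2,1)_6 → 5
5 = (5)_6 → 25
25 = (4,1)_6 → 17
17 = (2,5)_6 → 29
29 = (4,5)_6 → 41
41 = (1,0,5)_6 → 26  — 26 already seen; the sequence cycles without reaching 1.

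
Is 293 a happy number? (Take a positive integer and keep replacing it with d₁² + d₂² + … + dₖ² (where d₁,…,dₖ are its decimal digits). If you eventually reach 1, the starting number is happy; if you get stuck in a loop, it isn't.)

happy

293 → 2² + 9² + 3² = 94
94 → 9² + 4² = 97
97 → 9² + 7² = 130
130 → 1² + 3² + 0² = 10
10 → 1² + 0² = 1  — reached 1.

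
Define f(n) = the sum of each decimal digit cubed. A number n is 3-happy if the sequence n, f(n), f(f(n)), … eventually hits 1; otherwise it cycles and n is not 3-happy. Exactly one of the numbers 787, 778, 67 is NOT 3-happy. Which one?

67

787: 787 → 1198 → 1243 → 100 → 1  — reaches 1 (3-happy)
778: 778 → 1198 → 1243 → 100 → 1  — reaches 1 (3-happy)
67: 67 → 559 → 979 → 1801 → 514 → 190 → 730 → 370 → 370  — repeats 370 (not 3-happy)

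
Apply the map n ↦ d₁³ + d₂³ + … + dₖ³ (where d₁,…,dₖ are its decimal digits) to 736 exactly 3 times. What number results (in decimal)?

664

736 → 7³ + 3³ + 6³ = 586
586 → 5³ + 8³ + 6³ = 853
853 → 8³ + 5³ + 3³ = 664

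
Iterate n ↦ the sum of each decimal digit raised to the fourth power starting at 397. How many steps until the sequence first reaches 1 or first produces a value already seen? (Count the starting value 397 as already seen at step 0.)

11

397 → 3⁴ + 9⁴ + 7⁴ = 9043
9043 → 9⁴ + 0⁴ + 4⁴ + 3⁴ = 6898
6898 → 6⁴ + 8⁴ + 9⁴ + 8⁴ = 16049
16049 → 1⁴ + 6⁴ + 0⁴ + 4⁴ + 9⁴ = 8114
8114 → 8⁴ + 1⁴ + 1⁴ + 4⁴ = 4354
4354 → 4⁴ + 3⁴ + 5⁴ + 4⁴ = 1218
1218 → 1⁴ + 2⁴ + 1⁴ + 8⁴ = 4114
4114 → 4⁴ + 1⁴ + 1⁴ + 4⁴ = 514
514 → 5⁴ + 1⁴ + 4⁴ = 882
882 → 8⁴ + 8⁴ + 2⁴ = 8208
8208 → 8⁴ + 2⁴ + 0⁴ + 8⁴ = 8208  — 8208 repeats.
That took 11 steps.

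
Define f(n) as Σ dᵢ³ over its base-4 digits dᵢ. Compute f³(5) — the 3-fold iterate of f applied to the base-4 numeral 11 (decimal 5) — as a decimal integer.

8

5 = (1,1)_4 → 1³ + 1³ = 2
2 = (2)_4 → 2³ = 8
8 = (2,0)_4 → 2³ + 0³ = 8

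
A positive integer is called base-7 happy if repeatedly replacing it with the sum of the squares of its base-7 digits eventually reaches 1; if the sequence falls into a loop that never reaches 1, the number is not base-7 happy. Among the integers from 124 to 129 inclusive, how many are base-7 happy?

124: 124 → 38 → 34 → 52 → 10 → 10  — not base-7 happy
125: 125 → 49 → 1  — base-7 happy
126: 126 → 20 → 40 → 50 → 2 → 4 → 16 → 8 → 2  — not base-7 happy
127: 127 → 21 → 9 → 5 → 25 → 25  — not base-7 happy
128: 128 → 24 → 18 → 20 → 40 → 50 → 2 → 4 → 16 → 8 → 2  — not base-7 happy
129: 129 → 29 → 17 → 13 → 37 → 29  — not base-7 happy
base-7 happy: 125

1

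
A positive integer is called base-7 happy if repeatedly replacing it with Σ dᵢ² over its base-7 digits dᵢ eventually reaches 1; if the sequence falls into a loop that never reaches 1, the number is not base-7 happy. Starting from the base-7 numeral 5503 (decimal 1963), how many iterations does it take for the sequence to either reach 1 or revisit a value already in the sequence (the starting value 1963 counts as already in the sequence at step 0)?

7

1963 = (5,5,0,3)_7 → 5² + 5² + 0² + 3² = 59
59 = (1,1,3)_7 → 1² + 1² + 3² = 11
11 = (1,4)_7 → 1² + 4² = 17
17 = (2,3)_7 → 2² + 3² = 13
13 = (1,6)_7 → 1² + 6² = 37
37 = (5,2)_7 → 5² + 2² = 29
29 = (4,1)_7 → 4² + 1² = 17  — 17 repeats.
That took 7 steps.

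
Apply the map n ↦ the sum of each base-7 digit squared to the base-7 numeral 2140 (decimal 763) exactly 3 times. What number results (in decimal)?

763 = (2,1,4,0)_7 → 21
21 = (3,0)_7 → 9
9 = (1,2)_7 → 5

5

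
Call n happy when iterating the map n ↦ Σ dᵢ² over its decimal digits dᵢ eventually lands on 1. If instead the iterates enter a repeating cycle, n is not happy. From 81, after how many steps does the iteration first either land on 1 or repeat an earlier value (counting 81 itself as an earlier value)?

81 → 8² + 1² = 64 + 1 = 65
65 → 6² + 5² = 36 + 25 = 61
61 → 6² + 1² = 36 + 1 = 37
37 → 3² + 7² = 9 + 49 = 58
58 → 5² + 8² = 25 + 64 = 89
89 → 8² + 9² = 64 + 81 = 145
145 → 1² + 4² + 5² = 1 + 16 + 25 = 42
42 → 4² + 2² = 16 + 4 = 20
20 → 2² + 0² = 4 + 0 = 4
4 → 4² = 16
16 → 1² + 6² = 1 + 36 = 37  — 37 repeats.
That took 11 steps.

11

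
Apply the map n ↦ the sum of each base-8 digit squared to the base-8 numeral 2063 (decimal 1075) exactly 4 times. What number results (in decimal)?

1075 = (2,0,6,3)_8 → 49
49 = (6,1)_8 → 37
37 = (4,5)_8 → 41
41 = (5,1)_8 → 26

26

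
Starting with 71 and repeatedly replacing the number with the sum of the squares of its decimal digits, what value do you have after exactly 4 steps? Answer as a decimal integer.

85

71 → 7² + 1² = 50
50 → 5² + 0² = 25
25 → 2² + 5² = 29
29 → 2² + 9² = 85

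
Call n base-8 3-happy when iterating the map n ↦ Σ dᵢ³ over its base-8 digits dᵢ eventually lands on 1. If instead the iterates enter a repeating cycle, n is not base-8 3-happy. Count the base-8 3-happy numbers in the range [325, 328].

1

325: 325 → 250 → 378 → 476 → 434 → 440 → 559 → 469 → 476  (repeats 476)
326: 326 → 341 → 258 → 72 → 2 → 8 → 1  (reaches 1)
327: 327 → 468 → 415 → 586 → 11 → 28 → 91 → 55 → 559 → 469 → 476 → 434 → 440 → 559  (repeats 559)
328: 328 → 126 → 560 → 217 → 55 → 559 → 469 → 476 → 434 → 440 → 559  (repeats 559)
base-8 3-happy: 326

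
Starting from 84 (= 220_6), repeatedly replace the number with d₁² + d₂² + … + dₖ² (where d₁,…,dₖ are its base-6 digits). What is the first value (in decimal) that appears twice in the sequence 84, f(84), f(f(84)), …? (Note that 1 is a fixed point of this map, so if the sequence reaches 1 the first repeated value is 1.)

84 = (2,2,0)_6 → 8
8 = (1,2)_6 → 5
5 = (5)_6 → 25
25 = (4,1)_6 → 17
17 = (2,5)_6 → 29
29 = (4,5)_6 → 41
41 = (1,0,5)_6 → 26
26 = (4,2)_6 → 20
20 = (3,2)_6 → 13
13 = (2,1)_6 → 5  — 5 already appeared earlier.

5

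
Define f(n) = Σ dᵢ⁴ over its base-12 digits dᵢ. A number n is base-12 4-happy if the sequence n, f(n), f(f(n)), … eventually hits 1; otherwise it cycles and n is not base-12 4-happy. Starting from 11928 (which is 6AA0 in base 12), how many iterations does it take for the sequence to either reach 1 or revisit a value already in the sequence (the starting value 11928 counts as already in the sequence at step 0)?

15

11928 = (6,10,10,0)_12 → 6⁴ + 10⁴ + 10⁴ + 0⁴ = 21296
21296 = (1,0,3,10,8)_12 → 1⁴ + 0⁴ + 3⁴ + 10⁴ + 8⁴ = 14178
14178 = (8,2,5,6)_12 → 8⁴ + 2⁴ + 5⁴ + 6⁴ = 6033
6033 = (3,5,10,9)_12 → 3⁴ + 5⁴ + 10⁴ + 9⁴ = 17267
17267 = (9,11,10,11)_12 → 9⁴ + 11⁴ + 10⁴ + 11⁴ = 45843
45843 = (2,2,6,4,3)_12 → 2⁴ + 2⁴ + 6⁴ + 4⁴ + 3⁴ = 1665
1665 = (11,6,9)_12 → 11⁴ + 6⁴ + 9⁴ = 22498
22498 = (1,1,0,2,10)_12 → 1⁴ + 1⁴ + 0⁴ + 2⁴ + 10⁴ = 10018
10018 = (5,9,6,10)_12 → 5⁴ + 9⁴ + 6⁴ + 10⁴ = 18482
18482 = (10,8,4,2)_12 → 10⁴ + 8⁴ + 4⁴ + 2⁴ = 14368
14368 = (8,3,9,4)_12 → 8⁴ + 3⁴ + 9⁴ + 4⁴ = 10994
10994 = (6,4,4,2)_12 → 6⁴ + 4⁴ + 4⁴ + 2⁴ = 1824
1824 = (1,0,8,0)_12 → 1⁴ + 0⁴ + 8⁴ + 0⁴ = 4097
4097 = (2,4,5,5)_12 → 2⁴ + 4⁴ + 5⁴ + 5⁴ = 1522
1522 = (10,6,10)_12 → 10⁴ + 6⁴ + 10⁴ = 21296  — 21296 repeats.
That took 15 steps.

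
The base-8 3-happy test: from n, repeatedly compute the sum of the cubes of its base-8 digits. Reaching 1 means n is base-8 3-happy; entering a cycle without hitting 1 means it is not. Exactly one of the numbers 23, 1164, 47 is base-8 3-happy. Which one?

23: 23 → 351 → 495 → 811 → 217 → 55 → 559 → 469 → 476 → 434 → 440 → 559  — repeats 559 (not base-8 3-happy)
1164: 1164 → 81 → 10 → 9 → 2 → 8 → 1  — reaches 1 (base-8 3-happy)
47: 47 → 468 → 415 → 586 → 11 → 28 → 91 → 55 → 559 → 469 → 476 → 434 → 440 → 559  — repeats 559 (not base-8 3-happy)

1164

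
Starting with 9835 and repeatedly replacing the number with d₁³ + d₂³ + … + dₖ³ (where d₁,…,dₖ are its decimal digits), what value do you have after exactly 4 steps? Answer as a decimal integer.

1459

9835 → 1393
1393 → 784
784 → 919
919 → 1459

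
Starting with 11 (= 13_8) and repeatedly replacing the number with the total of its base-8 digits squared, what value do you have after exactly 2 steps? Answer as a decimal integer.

11 = (1,3)_8 → 1² + 3² = 10
10 = (1,2)_8 → 1² + 2² = 5

5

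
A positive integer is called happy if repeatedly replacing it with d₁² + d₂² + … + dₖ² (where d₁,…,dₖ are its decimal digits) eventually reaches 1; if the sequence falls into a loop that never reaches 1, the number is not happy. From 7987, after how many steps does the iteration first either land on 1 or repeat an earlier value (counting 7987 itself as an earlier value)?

12

7987 → 7² + 9² + 8² + 7² = 243
243 → 2² + 4² + 3² = 29
29 → 2² + 9² = 85
85 → 8² + 5² = 89
89 → 8² + 9² = 145
145 → 1² + 4² + 5² = 42
42 → 4² + 2² = 20
20 → 2² + 0² = 4
4 → 4² = 16
16 → 1² + 6² = 37
37 → 3² + 7² = 58
58 → 5² + 8² = 89  — 89 repeats.
That took 12 steps.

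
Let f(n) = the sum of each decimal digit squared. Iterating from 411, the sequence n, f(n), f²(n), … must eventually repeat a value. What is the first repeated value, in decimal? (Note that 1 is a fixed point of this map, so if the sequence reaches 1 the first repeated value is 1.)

37

411 → 4² + 1² + 1² = 18
18 → 1² + 8² = 65
65 → 6² + 5² = 61
61 → 6² + 1² = 37
37 → 3² + 7² = 58
58 → 5² + 8² = 89
89 → 8² + 9² = 145
145 → 1² + 4² + 5² = 42
42 → 4² + 2² = 20
20 → 2² + 0² = 4
4 → 4² = 16
16 → 1² + 6² = 37  — 37 already appeared earlier.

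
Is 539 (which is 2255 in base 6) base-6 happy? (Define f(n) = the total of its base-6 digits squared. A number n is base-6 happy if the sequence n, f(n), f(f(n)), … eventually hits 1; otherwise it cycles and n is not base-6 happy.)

539 = (2,2,5,5)_6 → 58
58 = (1,3,4)_6 → 26
26 = (4,2)_6 → 20
20 = (3,2)_6 → 13
13 = (2,1)_6 → 5
5 = (5)_6 → 25
25 = (4,1)_6 → 17
17 = (2,5)_6 → 29
29 = (4,5)_6 → 41
41 = (1,0,5)_6 → 26  — 26 already seen; the sequence cycles without reaching 1.

not base-6 happy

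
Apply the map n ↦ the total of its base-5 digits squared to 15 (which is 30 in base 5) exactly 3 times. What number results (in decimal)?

15 = (3,0)_5 → 3² + 0² = 9
9 = (1,4)_5 → 1² + 4² = 17
17 = (3,2)_5 → 3² + 2² = 13

13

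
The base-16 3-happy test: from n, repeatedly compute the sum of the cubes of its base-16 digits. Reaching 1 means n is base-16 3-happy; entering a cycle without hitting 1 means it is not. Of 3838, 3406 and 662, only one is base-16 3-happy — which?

3838: 3838 → 8863 → 4120 → 514 → 16 → 1  — reaches 1 (base-16 3-happy)
3406: 3406 → 5005 → 2737 → 2332 → 2458 → 2458  — repeats 2458 (not base-16 3-happy)
662: 662 → 953 → 2087 → 863 → 3527 → 4268 → 2729 → 2729  — repeats 2729 (not base-16 3-happy)

3838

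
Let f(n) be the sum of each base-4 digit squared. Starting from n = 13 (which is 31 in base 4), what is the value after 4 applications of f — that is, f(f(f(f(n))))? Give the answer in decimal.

13 = (3,1)_4 → 3² + 1² = 9 + 1 = 10
10 = (2,2)_4 → 2² + 2² = 4 + 4 = 8
8 = (2,0)_4 → 2² + 0² = 4 + 0 = 4
4 = (1,0)_4 → 1² + 0² = 1 + 0 = 1

1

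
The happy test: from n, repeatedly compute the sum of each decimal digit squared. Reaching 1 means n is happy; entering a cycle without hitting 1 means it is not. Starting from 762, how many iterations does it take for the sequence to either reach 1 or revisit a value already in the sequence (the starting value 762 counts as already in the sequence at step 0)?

9

762 → 7² + 6² + 2² = 49 + 36 + 4 = 89
89 → 8² + 9² = 64 + 81 = 145
145 → 1² + 4² + 5² = 1 + 16 + 25 = 42
42 → 4² + 2² = 16 + 4 = 20
20 → 2² + 0² = 4 + 0 = 4
4 → 4² = 16
16 → 1² + 6² = 1 + 36 = 37
37 → 3² + 7² = 9 + 49 = 58
58 → 5² + 8² = 25 + 64 = 89  — 89 repeats.
That took 9 steps.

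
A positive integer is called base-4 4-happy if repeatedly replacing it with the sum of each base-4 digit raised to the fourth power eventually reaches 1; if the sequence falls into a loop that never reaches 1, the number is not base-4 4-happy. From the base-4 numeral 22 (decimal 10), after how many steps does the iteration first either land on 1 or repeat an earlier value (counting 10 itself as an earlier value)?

10 = (2,2)_4 → 2⁴ + 2⁴ = 32
32 = (2,0,0)_4 → 2⁴ + 0⁴ + 0⁴ = 16
16 = (1,0,0)_4 → 1⁴ + 0⁴ + 0⁴ = 1  — reached 1.
That took 3 steps.

3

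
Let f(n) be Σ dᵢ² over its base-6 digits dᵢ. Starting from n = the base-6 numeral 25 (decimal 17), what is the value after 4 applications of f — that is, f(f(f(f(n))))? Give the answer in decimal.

17 = (2,5)_6 → 2² + 5² = 29
29 = (4,5)_6 → 4² + 5² = 41
41 = (1,0,5)_6 → 1² + 0² + 5² = 26
26 = (4,2)_6 → 4² + 2² = 20

20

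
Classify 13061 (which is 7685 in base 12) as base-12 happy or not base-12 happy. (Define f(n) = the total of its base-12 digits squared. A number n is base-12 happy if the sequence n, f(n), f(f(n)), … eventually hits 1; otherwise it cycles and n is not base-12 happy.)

13061 = (7,6,8,5)_12 → 174
174 = (1,2,6)_12 → 41
41 = (3,5)_12 → 34
34 = (2,10)_12 → 104
104 = (8,8)_12 → 128
128 = (10,8)_12 → 164
164 = (1,1,8)_12 → 66
66 = (5,6)_12 → 61
61 = (5,1)_12 → 26
26 = (2,2)_12 → 8
8 = (8)_12 → 64
64 = (5,4)_12 → 41  — 41 already seen; the sequence cycles without reaching 1.

not base-12 happy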